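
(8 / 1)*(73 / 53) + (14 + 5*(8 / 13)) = 28.10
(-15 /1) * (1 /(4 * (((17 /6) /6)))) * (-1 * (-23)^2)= 71415 /17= 4200.88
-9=-9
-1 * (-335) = 335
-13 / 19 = -0.68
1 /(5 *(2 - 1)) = 1 /5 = 0.20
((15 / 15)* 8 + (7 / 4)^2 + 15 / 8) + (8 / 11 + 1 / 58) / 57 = 198299 / 15312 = 12.95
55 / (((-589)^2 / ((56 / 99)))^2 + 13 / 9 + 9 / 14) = 1552320 / 10616321884937281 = 0.00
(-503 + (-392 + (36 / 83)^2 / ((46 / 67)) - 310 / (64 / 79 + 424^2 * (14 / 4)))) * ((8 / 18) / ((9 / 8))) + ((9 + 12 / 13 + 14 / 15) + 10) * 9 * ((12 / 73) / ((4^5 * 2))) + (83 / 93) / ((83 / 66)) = -17085060707079266832881 / 48434257577074936320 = -352.75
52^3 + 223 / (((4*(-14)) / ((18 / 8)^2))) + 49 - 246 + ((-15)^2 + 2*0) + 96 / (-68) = 2141838977 / 15232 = 140614.43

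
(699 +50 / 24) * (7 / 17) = 58891 / 204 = 288.68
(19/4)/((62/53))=1007/248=4.06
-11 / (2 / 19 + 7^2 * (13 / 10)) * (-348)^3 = 3262272640 / 449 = 7265640.62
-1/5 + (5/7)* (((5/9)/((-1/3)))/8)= -293/840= -0.35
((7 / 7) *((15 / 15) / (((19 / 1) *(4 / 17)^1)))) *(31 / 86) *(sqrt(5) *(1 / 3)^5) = 527 *sqrt(5) / 1588248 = 0.00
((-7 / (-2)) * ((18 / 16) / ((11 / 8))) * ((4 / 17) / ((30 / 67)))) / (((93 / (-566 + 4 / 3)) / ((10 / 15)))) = -6.09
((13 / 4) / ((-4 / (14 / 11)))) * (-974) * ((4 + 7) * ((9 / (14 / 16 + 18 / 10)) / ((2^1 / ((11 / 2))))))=21936915 / 214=102508.95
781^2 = 609961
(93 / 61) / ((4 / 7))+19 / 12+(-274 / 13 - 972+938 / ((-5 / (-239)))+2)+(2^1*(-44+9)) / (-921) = 160128618766 / 3651765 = 43849.65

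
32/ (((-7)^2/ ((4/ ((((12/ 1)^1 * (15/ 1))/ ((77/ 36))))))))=88/ 2835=0.03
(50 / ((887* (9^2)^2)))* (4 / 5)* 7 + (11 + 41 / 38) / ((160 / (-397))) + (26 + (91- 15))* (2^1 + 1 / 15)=6398316242087 / 35383210560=180.83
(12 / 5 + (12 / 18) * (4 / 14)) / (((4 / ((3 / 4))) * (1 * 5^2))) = 17 / 875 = 0.02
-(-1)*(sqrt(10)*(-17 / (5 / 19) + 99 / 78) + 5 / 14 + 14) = 201 / 14 - 8233*sqrt(10) / 130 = -185.91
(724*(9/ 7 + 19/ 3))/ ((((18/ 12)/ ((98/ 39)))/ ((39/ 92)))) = 3917.29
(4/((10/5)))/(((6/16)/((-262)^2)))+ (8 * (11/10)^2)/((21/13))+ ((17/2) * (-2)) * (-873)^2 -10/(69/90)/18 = -152025293267/12075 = -12590086.40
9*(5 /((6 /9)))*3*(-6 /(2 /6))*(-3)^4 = -295245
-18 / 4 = -9 / 2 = -4.50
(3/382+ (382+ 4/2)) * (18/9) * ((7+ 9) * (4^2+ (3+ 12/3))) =53982288/191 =282629.78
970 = 970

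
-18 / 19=-0.95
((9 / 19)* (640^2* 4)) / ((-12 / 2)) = -129347.37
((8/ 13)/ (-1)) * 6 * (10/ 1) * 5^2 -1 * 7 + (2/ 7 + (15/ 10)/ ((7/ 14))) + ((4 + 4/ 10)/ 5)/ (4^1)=-4215899/ 4550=-926.57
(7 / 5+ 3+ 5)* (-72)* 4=-13536 / 5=-2707.20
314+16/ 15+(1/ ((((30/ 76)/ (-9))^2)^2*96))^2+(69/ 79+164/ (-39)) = 12715805165412503/ 1604687500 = 7924162.91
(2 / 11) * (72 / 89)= 144 / 979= 0.15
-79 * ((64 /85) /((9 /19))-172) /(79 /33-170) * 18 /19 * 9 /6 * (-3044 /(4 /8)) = 6207183826272 /8932565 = 694893.78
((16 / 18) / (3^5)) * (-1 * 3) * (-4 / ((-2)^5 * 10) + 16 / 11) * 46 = -29693 / 40095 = -0.74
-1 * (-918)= 918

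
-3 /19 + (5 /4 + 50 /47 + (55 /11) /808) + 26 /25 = 57761819 /18038600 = 3.20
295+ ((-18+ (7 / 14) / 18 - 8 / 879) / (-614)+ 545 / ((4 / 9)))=1521.28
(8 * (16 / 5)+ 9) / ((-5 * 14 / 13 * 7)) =-2249 / 2450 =-0.92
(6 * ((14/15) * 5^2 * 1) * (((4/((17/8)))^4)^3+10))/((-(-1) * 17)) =16378.76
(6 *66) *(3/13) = 1188/13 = 91.38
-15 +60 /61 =-855 /61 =-14.02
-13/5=-2.60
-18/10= -9/5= -1.80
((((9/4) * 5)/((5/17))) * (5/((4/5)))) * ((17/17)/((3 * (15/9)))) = 765/16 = 47.81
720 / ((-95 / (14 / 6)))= -336 / 19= -17.68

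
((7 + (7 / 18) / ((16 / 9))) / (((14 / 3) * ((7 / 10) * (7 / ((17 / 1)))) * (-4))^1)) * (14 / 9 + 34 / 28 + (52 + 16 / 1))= -8337395 / 87808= -94.95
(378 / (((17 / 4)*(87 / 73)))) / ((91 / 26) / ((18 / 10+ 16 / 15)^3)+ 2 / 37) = 216466394256 / 587731429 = 368.31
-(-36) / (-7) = -36 / 7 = -5.14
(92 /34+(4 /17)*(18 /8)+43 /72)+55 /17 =8651 /1224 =7.07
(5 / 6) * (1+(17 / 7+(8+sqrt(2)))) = 5 * sqrt(2) / 6+200 / 21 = 10.70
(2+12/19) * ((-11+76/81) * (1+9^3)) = -29747500/1539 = -19329.11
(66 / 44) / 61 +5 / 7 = 631 / 854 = 0.74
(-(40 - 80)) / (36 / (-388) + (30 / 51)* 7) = 9.94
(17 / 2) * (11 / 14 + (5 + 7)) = 3043 / 28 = 108.68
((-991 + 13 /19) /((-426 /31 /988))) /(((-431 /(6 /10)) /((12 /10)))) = -90994176 /765025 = -118.94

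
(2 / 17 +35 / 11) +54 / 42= 6002 / 1309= 4.59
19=19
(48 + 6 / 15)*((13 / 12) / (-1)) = -1573 / 30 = -52.43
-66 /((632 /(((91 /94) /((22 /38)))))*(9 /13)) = -22477 /89112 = -0.25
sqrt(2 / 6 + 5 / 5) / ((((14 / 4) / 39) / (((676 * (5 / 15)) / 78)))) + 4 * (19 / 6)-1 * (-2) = 44 / 3 + 1352 * sqrt(3) / 63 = 51.84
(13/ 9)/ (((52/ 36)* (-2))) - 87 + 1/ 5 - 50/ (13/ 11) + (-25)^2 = 64401/ 130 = 495.39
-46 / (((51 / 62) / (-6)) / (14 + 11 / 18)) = 750076 / 153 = 4902.46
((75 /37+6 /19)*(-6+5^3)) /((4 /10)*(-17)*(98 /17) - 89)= -979965 /450623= -2.17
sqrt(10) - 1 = 2.16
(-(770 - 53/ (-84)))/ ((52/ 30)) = -323665/ 728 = -444.59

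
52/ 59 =0.88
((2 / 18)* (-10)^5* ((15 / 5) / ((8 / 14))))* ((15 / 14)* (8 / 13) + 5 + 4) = -7325000 / 13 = -563461.54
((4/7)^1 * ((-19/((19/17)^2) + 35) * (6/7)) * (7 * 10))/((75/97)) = 583552/665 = 877.52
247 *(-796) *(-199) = 39125788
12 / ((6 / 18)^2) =108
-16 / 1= -16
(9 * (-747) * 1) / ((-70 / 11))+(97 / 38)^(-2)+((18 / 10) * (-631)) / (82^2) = 1056.46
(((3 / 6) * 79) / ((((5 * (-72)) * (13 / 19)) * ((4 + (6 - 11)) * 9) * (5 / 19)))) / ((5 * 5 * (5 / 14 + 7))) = 199633 / 542295000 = 0.00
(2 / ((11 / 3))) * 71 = 38.73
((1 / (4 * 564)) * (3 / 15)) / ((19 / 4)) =1 / 53580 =0.00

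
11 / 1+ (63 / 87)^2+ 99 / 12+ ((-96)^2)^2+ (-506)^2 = 286581554409 / 3364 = 85190711.77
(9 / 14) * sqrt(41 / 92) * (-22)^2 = 1089 * sqrt(943) / 161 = 207.71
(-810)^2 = 656100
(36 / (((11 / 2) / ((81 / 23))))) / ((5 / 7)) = 40824 / 1265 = 32.27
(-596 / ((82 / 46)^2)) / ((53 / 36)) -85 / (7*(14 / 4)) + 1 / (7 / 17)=-560704719 / 4365557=-128.44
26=26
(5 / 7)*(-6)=-30 / 7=-4.29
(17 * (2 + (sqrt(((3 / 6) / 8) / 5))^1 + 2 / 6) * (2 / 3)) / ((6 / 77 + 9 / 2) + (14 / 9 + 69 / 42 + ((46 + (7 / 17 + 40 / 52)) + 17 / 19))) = 16489473 * sqrt(5) / 1625243210 + 76950874 / 162524321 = 0.50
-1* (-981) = 981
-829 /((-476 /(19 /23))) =15751 /10948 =1.44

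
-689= -689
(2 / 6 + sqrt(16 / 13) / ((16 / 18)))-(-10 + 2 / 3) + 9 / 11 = 9*sqrt(13) / 26 + 346 / 33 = 11.73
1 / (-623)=-1 / 623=-0.00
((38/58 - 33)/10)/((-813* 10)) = 469/1178850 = 0.00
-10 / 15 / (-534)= 1 / 801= 0.00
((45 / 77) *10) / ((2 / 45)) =10125 / 77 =131.49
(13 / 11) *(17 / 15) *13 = 2873 / 165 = 17.41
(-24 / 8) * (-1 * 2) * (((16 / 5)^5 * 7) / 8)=5505024 / 3125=1761.61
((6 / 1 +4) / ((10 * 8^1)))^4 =0.00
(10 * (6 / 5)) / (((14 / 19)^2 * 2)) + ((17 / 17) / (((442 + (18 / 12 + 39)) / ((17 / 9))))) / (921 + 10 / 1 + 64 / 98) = 11.05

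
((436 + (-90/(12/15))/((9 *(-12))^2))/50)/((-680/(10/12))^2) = 1130087/86294937600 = 0.00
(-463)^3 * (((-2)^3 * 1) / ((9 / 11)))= 8734250536 / 9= 970472281.78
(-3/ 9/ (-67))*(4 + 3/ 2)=11/ 402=0.03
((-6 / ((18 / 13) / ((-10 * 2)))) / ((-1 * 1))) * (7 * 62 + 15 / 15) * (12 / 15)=-30160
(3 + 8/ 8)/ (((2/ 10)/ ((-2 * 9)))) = -360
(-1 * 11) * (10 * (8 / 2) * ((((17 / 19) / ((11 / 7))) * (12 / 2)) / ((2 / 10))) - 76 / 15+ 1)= -2129251 / 285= -7471.06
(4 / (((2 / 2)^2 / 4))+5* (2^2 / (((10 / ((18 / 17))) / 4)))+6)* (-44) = -22792 / 17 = -1340.71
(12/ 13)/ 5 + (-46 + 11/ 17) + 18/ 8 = -189699/ 4420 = -42.92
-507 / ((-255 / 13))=2197 / 85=25.85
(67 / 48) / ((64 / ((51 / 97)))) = 1139 / 99328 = 0.01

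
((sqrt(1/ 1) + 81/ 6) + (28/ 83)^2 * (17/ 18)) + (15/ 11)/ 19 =380433643/ 25916418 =14.68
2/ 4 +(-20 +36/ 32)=-147/ 8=-18.38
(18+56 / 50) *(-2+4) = 956 / 25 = 38.24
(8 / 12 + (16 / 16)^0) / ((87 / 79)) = 395 / 261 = 1.51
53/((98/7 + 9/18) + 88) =106/205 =0.52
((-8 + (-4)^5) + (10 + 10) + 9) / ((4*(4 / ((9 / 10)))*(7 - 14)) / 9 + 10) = 81243 / 310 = 262.07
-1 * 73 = -73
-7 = -7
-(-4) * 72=288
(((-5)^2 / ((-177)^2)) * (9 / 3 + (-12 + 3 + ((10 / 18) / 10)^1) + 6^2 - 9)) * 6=9475 / 93987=0.10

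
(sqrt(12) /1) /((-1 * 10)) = -sqrt(3) /5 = -0.35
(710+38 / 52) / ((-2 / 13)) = -4619.75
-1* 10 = -10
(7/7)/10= 1/10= 0.10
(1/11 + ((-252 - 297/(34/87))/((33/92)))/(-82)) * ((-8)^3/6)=-6155264/2091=-2943.69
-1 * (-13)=13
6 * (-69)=-414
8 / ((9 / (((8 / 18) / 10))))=16 / 405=0.04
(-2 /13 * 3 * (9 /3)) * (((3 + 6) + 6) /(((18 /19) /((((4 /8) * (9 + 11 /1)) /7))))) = -2850 /91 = -31.32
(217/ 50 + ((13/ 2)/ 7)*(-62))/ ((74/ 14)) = -18631/ 1850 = -10.07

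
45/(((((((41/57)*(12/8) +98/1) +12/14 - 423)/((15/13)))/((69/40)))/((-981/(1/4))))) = 81023733/74477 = 1087.90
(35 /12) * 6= 35 /2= 17.50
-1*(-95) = 95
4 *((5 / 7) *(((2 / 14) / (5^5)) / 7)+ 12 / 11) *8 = 82320352 / 2358125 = 34.91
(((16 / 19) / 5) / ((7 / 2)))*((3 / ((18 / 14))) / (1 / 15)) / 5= 32 / 95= 0.34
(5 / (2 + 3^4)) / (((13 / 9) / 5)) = 225 / 1079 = 0.21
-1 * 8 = -8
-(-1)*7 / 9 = 7 / 9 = 0.78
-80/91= -0.88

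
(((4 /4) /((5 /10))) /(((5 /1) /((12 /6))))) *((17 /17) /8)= 1 /10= 0.10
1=1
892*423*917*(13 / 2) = 2248992018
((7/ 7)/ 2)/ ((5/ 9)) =0.90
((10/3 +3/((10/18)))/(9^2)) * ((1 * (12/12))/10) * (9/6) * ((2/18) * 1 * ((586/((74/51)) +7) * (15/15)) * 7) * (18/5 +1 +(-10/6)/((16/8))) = 787623221/40459500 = 19.47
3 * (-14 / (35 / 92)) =-552 / 5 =-110.40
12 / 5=2.40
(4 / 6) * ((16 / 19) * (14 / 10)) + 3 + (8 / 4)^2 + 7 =4214 / 285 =14.79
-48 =-48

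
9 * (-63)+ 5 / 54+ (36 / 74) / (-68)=-566.91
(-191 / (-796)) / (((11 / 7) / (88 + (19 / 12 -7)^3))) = -163864057 / 15130368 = -10.83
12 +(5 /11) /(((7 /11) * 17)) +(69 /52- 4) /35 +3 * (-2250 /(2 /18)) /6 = -312897283 /30940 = -10113.03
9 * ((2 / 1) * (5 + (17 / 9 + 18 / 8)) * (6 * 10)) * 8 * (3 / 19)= 236880 / 19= 12467.37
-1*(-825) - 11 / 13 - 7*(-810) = 84424 / 13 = 6494.15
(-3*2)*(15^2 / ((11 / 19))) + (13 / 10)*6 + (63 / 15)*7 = -126204 / 55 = -2294.62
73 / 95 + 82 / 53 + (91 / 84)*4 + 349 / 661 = 71657197 / 9984405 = 7.18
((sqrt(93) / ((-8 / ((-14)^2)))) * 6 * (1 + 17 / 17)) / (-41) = 294 * sqrt(93) / 41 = 69.15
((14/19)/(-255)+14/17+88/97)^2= 659395969024/220867101225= 2.99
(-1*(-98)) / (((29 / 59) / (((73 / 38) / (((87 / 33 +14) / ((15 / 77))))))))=150745 / 33611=4.48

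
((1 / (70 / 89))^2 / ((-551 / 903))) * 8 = -2043618 / 96425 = -21.19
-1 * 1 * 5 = -5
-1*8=-8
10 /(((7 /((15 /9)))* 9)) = 50 /189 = 0.26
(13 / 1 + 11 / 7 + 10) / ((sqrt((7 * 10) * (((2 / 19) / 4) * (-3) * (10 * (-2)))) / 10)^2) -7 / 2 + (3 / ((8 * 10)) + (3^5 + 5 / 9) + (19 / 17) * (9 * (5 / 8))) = 161102201 / 599760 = 268.61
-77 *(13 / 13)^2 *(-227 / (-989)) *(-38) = 671.59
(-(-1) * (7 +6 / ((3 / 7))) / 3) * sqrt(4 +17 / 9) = 7 * sqrt(53) / 3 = 16.99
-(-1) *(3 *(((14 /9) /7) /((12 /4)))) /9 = 2 /81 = 0.02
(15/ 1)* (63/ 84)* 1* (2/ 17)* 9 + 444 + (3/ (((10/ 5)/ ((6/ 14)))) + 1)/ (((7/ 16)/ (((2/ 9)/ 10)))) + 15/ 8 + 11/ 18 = 45829793/ 99960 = 458.48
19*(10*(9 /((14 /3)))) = 2565 /7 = 366.43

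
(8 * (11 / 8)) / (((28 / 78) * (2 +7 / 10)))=715 / 63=11.35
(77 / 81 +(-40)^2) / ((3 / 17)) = 2204509 / 243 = 9072.05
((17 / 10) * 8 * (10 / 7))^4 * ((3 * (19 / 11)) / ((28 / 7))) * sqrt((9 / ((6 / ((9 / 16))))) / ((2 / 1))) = 1828107648 * sqrt(3) / 26411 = 119888.51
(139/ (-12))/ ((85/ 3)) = -139/ 340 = -0.41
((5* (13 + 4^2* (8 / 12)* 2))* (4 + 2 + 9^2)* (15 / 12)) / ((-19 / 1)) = -74675 / 76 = -982.57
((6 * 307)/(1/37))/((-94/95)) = -3237315/47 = -68879.04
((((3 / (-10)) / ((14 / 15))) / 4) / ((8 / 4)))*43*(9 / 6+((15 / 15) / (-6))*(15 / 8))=-7353 / 3584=-2.05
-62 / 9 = -6.89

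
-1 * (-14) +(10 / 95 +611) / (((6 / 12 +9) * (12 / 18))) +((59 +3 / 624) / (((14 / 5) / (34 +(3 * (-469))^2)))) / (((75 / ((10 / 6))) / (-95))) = -277750849279303 / 3153696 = -88071535.52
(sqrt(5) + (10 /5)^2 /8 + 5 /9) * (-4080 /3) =-1360 * sqrt(5)- 12920 /9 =-4476.61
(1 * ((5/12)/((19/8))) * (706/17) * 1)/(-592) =-0.01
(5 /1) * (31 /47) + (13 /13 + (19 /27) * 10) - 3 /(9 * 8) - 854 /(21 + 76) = 2451145 /984744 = 2.49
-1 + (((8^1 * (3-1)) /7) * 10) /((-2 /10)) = -807 /7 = -115.29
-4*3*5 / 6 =-10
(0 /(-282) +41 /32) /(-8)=-41 /256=-0.16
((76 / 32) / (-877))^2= 361 / 49224256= 0.00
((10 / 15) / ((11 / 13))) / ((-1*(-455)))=2 / 1155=0.00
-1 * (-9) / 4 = 9 / 4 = 2.25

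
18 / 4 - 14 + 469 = 919 / 2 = 459.50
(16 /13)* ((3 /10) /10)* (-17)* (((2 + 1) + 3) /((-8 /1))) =153 /325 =0.47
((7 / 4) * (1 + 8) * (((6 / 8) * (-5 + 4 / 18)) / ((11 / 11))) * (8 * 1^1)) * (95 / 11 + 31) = -196854 / 11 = -17895.82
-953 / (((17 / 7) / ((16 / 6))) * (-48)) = 6671 / 306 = 21.80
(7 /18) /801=7 /14418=0.00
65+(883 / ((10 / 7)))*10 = 6246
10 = 10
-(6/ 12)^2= -1/ 4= -0.25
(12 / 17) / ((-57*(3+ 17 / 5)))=-5 / 2584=-0.00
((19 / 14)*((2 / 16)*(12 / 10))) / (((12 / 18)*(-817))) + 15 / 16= 11283 / 12040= 0.94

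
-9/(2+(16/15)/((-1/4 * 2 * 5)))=-675/118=-5.72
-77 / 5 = -15.40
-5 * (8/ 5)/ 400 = -1/ 50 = -0.02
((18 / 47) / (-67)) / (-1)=18 / 3149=0.01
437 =437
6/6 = 1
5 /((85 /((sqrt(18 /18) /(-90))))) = -1 /1530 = -0.00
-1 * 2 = -2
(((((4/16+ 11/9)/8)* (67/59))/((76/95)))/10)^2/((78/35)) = 441336035/1441330495488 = 0.00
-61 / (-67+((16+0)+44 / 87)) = 1.21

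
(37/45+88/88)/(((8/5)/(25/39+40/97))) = 163385/136188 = 1.20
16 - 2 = 14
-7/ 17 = -0.41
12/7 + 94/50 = 629/175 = 3.59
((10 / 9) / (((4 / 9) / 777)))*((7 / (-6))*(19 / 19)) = -9065 / 4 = -2266.25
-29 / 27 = -1.07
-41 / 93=-0.44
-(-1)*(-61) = -61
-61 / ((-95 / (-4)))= -244 / 95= -2.57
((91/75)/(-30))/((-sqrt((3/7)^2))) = 637/6750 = 0.09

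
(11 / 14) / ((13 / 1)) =11 / 182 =0.06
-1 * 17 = -17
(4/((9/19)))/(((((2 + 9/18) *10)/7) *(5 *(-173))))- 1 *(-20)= 3891968/194625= 20.00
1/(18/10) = 5/9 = 0.56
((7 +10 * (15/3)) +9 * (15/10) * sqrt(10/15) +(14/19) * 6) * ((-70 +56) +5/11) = -173883/209- 1341 * sqrt(6)/22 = -981.28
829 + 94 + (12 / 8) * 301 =2749 / 2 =1374.50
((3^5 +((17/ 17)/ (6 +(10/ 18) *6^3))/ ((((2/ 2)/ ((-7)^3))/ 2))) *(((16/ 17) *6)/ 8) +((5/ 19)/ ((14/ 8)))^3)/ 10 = 10060079812/ 599922435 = 16.77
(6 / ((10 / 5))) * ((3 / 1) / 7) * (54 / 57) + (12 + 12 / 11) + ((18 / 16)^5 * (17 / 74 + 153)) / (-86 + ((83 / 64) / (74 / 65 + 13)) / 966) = 1502930726199998055 / 135421180296883712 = 11.10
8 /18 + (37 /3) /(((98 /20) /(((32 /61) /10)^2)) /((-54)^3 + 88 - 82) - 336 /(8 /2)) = 0.30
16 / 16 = 1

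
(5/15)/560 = 1/1680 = 0.00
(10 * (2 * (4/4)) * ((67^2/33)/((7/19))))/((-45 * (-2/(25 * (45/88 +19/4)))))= 987243325/91476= 10792.38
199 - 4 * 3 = 187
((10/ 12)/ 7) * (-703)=-3515/ 42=-83.69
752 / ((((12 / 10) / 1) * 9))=1880 / 27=69.63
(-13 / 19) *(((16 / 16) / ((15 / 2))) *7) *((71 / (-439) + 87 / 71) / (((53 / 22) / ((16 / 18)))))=-1061924864 / 4237269705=-0.25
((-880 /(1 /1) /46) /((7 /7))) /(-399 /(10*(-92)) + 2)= -17600 /2239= -7.86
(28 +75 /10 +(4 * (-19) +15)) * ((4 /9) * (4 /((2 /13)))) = -294.67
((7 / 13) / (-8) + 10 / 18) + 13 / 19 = 20851 / 17784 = 1.17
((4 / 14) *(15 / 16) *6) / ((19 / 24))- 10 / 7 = 80 / 133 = 0.60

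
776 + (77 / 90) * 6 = 11717 / 15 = 781.13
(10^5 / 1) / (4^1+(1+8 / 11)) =1100000 / 63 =17460.32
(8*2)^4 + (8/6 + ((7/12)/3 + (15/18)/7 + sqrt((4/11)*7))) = 2*sqrt(77)/11 + 16515487/252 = 65539.24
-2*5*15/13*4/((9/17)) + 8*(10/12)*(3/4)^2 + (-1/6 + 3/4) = -1077/13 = -82.85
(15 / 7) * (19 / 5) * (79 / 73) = 4503 / 511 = 8.81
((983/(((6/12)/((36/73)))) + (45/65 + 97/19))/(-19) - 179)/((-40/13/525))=8285512095/210824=39300.61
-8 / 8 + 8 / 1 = 7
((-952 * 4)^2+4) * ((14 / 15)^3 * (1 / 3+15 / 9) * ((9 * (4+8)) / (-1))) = -318323054336 / 125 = -2546584434.69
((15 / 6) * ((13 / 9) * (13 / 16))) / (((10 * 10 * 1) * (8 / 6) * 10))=169 / 76800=0.00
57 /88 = 0.65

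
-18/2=-9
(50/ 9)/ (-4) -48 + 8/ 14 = -6151/ 126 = -48.82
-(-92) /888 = 23 /222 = 0.10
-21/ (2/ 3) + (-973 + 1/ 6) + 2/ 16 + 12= -23813/ 24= -992.21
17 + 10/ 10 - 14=4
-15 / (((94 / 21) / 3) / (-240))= 113400 / 47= 2412.77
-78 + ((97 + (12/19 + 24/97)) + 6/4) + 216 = 874979/3686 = 237.38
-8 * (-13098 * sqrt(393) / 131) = 104784 * sqrt(393) / 131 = 15856.96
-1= -1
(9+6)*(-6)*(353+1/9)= -31780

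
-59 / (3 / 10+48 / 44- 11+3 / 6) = 3245 / 501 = 6.48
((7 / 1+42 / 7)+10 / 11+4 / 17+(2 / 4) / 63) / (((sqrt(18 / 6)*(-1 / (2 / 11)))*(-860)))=333457*sqrt(3) / 334344780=0.00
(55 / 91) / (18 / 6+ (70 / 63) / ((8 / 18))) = 10 / 91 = 0.11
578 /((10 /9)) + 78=2991 /5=598.20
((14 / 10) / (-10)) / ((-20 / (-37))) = -259 / 1000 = -0.26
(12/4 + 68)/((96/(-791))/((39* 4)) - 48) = -10283/6952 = -1.48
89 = 89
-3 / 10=-0.30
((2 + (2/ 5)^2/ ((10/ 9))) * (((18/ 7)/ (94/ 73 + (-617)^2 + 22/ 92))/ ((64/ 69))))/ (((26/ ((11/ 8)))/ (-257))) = -197488998531/ 930645198392000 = -0.00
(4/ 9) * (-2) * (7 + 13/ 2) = -12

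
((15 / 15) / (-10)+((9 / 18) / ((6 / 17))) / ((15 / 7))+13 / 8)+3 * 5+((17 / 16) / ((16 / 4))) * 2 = 25513 / 1440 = 17.72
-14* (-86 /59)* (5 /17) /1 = 6020 /1003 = 6.00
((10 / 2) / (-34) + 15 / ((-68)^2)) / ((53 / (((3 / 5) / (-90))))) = 133 / 7352160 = 0.00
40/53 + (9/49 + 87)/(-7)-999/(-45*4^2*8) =-11.53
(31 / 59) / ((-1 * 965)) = -31 / 56935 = -0.00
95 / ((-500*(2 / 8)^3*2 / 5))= -152 / 5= -30.40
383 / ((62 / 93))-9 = 1131 / 2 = 565.50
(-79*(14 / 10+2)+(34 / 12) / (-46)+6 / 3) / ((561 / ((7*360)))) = -5151902 / 4301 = -1197.84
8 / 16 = 1 / 2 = 0.50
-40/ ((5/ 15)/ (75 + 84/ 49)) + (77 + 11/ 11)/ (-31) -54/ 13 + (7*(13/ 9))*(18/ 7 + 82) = -212182808/ 25389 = -8357.27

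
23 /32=0.72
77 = 77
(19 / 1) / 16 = 19 / 16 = 1.19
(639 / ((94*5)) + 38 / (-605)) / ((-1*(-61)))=73747 / 3469070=0.02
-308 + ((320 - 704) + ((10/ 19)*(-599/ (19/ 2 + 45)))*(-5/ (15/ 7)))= -4215536/ 6213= -678.50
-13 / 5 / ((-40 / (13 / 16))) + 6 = 19369 / 3200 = 6.05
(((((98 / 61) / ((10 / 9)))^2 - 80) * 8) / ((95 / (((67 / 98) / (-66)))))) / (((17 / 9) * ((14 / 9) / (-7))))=-13110761871 / 80976867125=-0.16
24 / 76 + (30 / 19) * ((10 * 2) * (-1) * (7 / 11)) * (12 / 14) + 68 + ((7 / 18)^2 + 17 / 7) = 1338977 / 24948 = 53.67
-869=-869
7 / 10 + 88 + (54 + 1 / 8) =5713 / 40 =142.82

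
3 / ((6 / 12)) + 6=12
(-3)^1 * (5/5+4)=-15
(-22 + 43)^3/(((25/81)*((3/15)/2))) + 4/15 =900170/3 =300056.67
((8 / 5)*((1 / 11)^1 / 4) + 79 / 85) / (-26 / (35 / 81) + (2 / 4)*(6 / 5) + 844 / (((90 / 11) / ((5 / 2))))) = 56889 / 11681890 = 0.00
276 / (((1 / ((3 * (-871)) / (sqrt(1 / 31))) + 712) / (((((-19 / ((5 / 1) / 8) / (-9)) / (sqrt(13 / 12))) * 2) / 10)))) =1873856 * sqrt(1209) / 2682504809150375 + 108073025788416 * sqrt(39) / 2682504809150375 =0.25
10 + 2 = 12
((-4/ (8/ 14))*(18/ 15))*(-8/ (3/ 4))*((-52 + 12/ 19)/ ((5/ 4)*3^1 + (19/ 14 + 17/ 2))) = -12242944/ 36195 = -338.25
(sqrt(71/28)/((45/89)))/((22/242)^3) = 118459 * sqrt(497)/630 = 4191.85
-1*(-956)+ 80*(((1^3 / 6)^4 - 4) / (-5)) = 82619 / 81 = 1019.99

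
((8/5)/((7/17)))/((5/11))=1496/175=8.55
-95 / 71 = -1.34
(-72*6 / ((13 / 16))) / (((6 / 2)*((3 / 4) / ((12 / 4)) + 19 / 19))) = -9216 / 65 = -141.78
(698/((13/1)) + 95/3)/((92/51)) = 56593/1196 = 47.32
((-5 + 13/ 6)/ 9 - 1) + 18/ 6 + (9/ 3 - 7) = -2.31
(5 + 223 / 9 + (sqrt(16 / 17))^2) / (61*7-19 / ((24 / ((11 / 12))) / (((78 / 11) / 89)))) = 6692800 / 93018747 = 0.07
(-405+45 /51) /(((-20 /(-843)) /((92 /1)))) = -1567087.41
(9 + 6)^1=15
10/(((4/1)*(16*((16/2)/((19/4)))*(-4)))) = -95/4096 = -0.02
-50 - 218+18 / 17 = -4538 / 17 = -266.94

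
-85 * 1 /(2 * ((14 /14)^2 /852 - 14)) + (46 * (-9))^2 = 2044276302 /11927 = 171399.04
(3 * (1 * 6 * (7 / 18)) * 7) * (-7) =-343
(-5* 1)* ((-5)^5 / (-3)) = -15625 / 3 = -5208.33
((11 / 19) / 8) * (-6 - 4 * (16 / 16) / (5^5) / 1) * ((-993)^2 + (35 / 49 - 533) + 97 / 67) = -23837685216323 / 55693750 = -428013.65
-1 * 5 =-5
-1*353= -353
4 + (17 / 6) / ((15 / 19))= 683 / 90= 7.59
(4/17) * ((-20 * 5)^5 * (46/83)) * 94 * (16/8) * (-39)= 13490880000000000/1411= 9561218993621.55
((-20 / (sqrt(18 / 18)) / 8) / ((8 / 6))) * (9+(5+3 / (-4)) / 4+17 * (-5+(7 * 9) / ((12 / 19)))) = -388995 / 128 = -3039.02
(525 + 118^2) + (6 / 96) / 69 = 15951697 / 1104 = 14449.00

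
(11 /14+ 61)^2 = 748225 /196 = 3817.47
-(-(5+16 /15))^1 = 6.07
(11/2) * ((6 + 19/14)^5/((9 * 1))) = 127520148173/9680832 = 13172.44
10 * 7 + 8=78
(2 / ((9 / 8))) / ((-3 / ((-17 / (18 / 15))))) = 680 / 81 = 8.40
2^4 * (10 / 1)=160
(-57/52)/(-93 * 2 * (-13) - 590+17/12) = -171/285389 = -0.00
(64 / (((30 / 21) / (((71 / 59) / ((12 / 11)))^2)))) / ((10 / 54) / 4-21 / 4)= -51236724 / 4890805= -10.48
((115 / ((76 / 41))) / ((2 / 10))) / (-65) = -4715 / 988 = -4.77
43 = 43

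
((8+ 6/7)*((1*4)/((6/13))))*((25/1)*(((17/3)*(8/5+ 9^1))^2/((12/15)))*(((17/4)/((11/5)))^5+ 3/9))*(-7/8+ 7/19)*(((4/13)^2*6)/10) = -339136641067657769/49992104448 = -6783804.06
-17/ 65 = -0.26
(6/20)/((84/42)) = 3/20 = 0.15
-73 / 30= -2.43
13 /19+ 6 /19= 1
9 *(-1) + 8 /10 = -41 /5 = -8.20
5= 5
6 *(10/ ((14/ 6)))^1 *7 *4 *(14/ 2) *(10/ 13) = 50400/ 13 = 3876.92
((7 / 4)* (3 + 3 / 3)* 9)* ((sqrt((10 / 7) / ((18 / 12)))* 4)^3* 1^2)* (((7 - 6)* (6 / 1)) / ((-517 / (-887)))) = 13624320* sqrt(105) / 3619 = 38576.33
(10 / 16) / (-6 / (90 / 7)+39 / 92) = -1725 / 118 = -14.62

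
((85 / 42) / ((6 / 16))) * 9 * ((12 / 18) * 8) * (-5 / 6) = -13600 / 63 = -215.87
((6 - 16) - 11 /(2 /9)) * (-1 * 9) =1071 /2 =535.50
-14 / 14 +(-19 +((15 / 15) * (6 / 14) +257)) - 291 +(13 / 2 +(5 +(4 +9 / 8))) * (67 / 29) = -24623 / 1624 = -15.16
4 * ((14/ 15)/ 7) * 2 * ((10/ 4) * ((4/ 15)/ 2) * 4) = 64/ 45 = 1.42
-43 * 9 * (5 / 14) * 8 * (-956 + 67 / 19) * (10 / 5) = 2106327.52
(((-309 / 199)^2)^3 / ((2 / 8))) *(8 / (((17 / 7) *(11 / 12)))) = 2339807565767995008 / 11613418191975787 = 201.47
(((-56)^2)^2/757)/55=9834496/41635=236.21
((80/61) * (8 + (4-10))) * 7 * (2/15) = 448/183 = 2.45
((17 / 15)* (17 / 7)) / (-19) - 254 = -254.14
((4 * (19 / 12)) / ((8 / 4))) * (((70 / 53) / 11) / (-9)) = -665 / 15741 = -0.04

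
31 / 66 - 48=-3137 / 66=-47.53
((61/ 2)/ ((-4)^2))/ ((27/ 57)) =1159/ 288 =4.02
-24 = -24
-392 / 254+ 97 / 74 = -2185 / 9398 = -0.23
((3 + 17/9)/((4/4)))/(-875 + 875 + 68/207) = 253/17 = 14.88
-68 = -68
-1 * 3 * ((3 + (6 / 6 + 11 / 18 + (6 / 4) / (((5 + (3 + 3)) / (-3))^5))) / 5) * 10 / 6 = -6680336 / 1449459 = -4.61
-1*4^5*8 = -8192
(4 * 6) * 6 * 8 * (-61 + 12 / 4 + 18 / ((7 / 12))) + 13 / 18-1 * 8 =-3940757 / 126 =-31275.85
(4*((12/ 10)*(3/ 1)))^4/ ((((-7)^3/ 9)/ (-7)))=241864704/ 30625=7897.62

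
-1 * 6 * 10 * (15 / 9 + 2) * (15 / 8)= -825 / 2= -412.50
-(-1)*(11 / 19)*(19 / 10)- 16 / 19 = 49 / 190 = 0.26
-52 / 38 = -26 / 19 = -1.37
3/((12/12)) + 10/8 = 17/4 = 4.25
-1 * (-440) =440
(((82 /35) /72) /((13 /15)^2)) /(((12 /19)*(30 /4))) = 779 /85176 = 0.01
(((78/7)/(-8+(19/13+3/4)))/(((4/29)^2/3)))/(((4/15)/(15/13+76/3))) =-508220505/16856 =-30150.72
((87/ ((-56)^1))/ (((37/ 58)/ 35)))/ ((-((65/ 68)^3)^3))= 19608188511972950016/ 153268155000390625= 127.93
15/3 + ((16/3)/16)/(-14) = 209/42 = 4.98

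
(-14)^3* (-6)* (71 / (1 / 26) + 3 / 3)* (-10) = -304090080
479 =479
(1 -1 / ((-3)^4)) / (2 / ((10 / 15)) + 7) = 0.10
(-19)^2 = 361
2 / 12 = 1 / 6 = 0.17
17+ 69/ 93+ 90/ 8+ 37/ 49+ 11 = 247579/ 6076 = 40.75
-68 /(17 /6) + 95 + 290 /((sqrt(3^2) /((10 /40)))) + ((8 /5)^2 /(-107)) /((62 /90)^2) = 58683113 /616962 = 95.12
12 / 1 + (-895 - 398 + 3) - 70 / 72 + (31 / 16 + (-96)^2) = 1143211 / 144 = 7938.97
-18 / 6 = -3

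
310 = 310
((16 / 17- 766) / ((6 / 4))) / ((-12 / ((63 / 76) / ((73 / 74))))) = 1684277 / 47158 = 35.72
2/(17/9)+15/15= 35/17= 2.06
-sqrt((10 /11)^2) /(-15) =2 /33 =0.06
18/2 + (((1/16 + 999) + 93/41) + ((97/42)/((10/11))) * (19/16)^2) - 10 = 4425570907/4408320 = 1003.91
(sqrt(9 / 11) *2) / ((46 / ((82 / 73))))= 0.04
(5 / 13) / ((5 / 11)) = 11 / 13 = 0.85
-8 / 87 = -0.09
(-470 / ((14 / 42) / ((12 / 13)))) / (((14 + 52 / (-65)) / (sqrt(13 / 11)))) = -14100 * sqrt(143) / 1573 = -107.19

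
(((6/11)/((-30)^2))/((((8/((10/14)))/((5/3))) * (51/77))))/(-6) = -1/44064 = -0.00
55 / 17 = 3.24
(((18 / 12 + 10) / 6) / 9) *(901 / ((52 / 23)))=476629 / 5616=84.87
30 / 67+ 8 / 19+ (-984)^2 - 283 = 1232230735 / 1273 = 967973.87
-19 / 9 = -2.11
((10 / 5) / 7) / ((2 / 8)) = 8 / 7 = 1.14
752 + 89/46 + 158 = 41949/46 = 911.93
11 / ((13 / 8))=88 / 13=6.77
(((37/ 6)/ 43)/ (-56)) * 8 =-37/ 1806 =-0.02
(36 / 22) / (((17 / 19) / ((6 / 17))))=2052 / 3179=0.65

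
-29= -29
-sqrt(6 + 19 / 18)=-2.66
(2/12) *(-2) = -1/3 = -0.33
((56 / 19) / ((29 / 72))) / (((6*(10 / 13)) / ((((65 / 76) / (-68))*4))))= -14196 / 177973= -0.08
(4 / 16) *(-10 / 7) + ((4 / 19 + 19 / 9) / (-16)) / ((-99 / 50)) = -269105 / 948024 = -0.28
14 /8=1.75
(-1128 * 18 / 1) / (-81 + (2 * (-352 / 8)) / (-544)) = 251.17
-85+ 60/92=-1940/23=-84.35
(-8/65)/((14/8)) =-32/455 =-0.07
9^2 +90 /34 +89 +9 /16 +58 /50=174.37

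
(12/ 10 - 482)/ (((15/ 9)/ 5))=-7212/ 5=-1442.40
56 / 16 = 7 / 2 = 3.50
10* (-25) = -250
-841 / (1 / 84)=-70644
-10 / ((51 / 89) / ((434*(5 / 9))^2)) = -4190921000 / 4131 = -1014505.20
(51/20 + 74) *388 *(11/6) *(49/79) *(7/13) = 560316911/30810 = 18186.20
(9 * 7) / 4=63 / 4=15.75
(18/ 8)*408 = 918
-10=-10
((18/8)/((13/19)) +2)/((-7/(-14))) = 275/26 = 10.58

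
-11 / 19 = -0.58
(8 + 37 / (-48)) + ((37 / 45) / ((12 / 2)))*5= 3419 / 432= 7.91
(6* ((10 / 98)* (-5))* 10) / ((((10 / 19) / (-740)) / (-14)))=-4218000 / 7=-602571.43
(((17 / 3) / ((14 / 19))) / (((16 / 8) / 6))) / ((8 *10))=323 / 1120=0.29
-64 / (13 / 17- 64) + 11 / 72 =90161 / 77400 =1.16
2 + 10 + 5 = 17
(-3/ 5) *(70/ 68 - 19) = 10.78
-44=-44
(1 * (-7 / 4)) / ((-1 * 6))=7 / 24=0.29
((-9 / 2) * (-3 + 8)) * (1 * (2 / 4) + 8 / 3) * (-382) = 27217.50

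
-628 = -628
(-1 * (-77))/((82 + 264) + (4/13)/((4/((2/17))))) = 0.22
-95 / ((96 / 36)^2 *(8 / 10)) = -4275 / 256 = -16.70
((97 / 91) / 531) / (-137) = -97 / 6619977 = -0.00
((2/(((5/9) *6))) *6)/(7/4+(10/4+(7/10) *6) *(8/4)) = 24/101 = 0.24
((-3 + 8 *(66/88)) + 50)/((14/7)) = 53/2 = 26.50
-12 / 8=-3 / 2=-1.50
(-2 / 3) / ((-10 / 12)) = 4 / 5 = 0.80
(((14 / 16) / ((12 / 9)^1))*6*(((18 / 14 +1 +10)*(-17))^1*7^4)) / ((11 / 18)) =-142165611 / 44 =-3231036.61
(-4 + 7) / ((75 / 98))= 98 / 25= 3.92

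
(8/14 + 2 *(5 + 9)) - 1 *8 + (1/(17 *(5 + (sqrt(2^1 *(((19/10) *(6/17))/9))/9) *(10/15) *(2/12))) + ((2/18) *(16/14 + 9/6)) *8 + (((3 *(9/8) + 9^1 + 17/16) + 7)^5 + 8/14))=201064745165288083273/56388976902144 - 81 *sqrt(9690)/711047729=3565674.64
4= 4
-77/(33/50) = -350/3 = -116.67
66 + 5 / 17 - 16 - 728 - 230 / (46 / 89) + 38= -18440 / 17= -1084.71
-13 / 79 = -0.16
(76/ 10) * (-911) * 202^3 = -57067136028.80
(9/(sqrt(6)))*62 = 93*sqrt(6) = 227.80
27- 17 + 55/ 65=141/ 13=10.85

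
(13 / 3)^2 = 169 / 9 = 18.78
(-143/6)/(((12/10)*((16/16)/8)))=-158.89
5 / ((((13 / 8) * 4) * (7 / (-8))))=-80 / 91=-0.88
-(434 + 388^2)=-150978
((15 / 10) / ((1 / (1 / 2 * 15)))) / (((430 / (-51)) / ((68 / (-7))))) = 7803 / 602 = 12.96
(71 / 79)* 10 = 8.99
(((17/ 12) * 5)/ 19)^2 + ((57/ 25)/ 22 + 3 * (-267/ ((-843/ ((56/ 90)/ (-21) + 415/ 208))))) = 55100704471/ 26110913400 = 2.11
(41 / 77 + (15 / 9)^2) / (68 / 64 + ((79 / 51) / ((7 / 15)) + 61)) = 623968 / 12324213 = 0.05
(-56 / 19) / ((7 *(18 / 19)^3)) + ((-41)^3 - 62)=-50288968 / 729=-68983.50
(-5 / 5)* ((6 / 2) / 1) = -3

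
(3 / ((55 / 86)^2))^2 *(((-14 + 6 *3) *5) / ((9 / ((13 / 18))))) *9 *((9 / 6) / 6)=194.28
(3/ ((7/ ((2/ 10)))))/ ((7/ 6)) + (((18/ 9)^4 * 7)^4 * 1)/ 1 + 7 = 38551226053/ 245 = 157351943.07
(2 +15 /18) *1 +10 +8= 125 /6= 20.83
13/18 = 0.72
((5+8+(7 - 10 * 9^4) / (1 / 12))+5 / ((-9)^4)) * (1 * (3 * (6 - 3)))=-5164970098 / 729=-7085006.99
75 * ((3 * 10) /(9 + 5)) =1125 /7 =160.71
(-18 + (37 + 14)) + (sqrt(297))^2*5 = 1518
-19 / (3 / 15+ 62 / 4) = -190 / 157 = -1.21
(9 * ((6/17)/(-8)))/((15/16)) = -36/85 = -0.42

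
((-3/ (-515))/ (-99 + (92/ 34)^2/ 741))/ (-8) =642447/ 87338376200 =0.00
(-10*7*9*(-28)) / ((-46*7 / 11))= -13860 / 23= -602.61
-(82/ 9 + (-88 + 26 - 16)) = 620/ 9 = 68.89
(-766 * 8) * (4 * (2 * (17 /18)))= -416704 /9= -46300.44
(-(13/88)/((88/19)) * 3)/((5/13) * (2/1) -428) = 9633/43010176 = 0.00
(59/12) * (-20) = -295/3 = -98.33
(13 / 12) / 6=13 / 72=0.18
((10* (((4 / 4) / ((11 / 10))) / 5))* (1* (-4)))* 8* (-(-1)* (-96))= 61440 / 11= 5585.45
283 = 283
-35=-35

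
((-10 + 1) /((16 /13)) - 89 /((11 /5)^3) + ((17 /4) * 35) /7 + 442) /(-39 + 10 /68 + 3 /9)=-486113895 /41835992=-11.62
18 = 18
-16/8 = -2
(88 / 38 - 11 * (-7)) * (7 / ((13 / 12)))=126588 / 247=512.50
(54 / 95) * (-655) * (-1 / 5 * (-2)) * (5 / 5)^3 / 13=-14148 / 1235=-11.46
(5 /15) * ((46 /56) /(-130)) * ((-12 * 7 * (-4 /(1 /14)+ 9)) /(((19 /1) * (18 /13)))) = -1081 /3420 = -0.32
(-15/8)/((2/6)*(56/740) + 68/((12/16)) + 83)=-0.01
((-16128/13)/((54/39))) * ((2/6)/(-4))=224/3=74.67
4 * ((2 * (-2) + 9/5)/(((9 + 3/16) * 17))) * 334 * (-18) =1410816/4165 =338.73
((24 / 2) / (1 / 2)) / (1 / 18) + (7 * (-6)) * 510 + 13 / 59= -1238279 / 59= -20987.78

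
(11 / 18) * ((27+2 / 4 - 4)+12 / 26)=6853 / 468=14.64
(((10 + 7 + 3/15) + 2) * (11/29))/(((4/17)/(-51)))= -228888/145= -1578.54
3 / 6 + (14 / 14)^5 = 3 / 2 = 1.50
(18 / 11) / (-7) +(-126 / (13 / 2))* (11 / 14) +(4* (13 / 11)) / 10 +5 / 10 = -145063 / 10010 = -14.49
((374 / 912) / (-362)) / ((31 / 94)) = -8789 / 2558616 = -0.00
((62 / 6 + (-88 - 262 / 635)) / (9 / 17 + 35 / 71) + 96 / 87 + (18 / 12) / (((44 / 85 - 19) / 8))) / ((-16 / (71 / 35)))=577271376563003 / 59975289040800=9.63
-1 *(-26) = 26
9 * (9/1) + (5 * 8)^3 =64081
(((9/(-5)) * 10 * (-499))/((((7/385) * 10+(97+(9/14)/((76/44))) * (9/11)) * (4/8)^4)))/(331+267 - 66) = 790416/233641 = 3.38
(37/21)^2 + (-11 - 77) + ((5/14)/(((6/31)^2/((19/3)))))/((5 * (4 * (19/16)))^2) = -10656661/125685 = -84.79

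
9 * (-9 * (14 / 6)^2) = -441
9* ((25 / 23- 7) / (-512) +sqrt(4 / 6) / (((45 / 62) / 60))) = 153 / 1472 +248* sqrt(6) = 607.58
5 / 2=2.50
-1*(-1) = 1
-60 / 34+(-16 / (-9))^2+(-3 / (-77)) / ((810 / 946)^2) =9427213 / 6506325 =1.45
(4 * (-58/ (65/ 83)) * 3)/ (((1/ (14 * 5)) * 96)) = -16849/ 26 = -648.04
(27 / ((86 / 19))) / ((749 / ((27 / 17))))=13851 / 1095038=0.01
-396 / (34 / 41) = -8118 / 17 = -477.53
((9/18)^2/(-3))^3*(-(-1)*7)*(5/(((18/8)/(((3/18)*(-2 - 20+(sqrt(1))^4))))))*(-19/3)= -4655/23328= -0.20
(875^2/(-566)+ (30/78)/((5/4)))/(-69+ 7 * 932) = -9950861/47495890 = -0.21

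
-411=-411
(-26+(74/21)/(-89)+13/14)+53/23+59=3111685/85974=36.19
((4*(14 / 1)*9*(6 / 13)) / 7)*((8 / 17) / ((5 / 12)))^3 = 382205952 / 7983625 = 47.87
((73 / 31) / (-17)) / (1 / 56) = -4088 / 527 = -7.76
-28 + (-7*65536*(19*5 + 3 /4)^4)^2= 1486846731207373164918144996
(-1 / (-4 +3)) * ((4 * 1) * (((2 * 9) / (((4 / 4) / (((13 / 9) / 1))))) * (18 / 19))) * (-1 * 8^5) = -61341696 / 19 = -3228510.32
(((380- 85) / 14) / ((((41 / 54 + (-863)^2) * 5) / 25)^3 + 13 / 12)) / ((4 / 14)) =1451621250 / 65050012146559561946513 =0.00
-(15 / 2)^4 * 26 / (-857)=658125 / 6856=95.99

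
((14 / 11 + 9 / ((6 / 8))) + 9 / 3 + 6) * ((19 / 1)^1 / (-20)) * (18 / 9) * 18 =-8379 / 11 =-761.73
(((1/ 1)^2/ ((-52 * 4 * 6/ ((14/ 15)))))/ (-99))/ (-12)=-7/ 11119680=-0.00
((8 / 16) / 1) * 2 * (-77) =-77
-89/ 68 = -1.31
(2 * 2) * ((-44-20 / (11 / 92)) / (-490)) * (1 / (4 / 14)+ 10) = 8964 / 385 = 23.28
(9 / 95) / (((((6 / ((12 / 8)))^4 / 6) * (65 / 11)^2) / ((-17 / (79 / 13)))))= -0.00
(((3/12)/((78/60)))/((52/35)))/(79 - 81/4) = 35/15886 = 0.00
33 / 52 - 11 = -539 / 52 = -10.37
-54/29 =-1.86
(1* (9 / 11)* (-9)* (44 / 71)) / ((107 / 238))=-77112 / 7597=-10.15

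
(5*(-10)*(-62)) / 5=620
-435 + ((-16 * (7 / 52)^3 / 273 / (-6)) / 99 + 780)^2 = 607965.00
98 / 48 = 49 / 24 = 2.04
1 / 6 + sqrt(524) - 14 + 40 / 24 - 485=-2983 / 6 + 2* sqrt(131)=-474.28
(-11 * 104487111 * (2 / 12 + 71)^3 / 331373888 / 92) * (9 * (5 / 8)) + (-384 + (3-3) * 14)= -149887050506034801 / 1951129452544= -76820.66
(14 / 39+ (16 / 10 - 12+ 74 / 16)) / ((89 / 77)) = -650573 / 138840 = -4.69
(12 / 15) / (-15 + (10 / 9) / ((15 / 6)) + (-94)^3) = -36 / 37376935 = -0.00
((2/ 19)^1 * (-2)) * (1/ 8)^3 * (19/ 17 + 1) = -9/ 10336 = -0.00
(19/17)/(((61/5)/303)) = 27.76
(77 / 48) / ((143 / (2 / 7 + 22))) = 1 / 4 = 0.25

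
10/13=0.77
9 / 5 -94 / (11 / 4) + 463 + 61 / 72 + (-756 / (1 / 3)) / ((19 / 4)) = -3461663 / 75240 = -46.01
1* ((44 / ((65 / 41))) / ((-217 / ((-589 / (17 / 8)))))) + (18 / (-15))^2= 1426732 / 38675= 36.89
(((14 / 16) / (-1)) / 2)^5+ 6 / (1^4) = 6274649 / 1048576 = 5.98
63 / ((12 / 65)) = 1365 / 4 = 341.25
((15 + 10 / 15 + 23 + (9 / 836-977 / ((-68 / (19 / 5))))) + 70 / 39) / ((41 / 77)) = 153690558 / 860795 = 178.54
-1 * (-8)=8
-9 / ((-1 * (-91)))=-9 / 91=-0.10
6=6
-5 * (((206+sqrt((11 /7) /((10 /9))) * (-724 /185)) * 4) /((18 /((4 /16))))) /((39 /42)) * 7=-50470 /117+2534 * sqrt(770) /7215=-421.62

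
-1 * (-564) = 564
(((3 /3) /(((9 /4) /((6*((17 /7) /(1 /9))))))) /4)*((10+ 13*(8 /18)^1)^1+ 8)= 7276 /21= 346.48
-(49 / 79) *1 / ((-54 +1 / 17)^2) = -289 / 1355719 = -0.00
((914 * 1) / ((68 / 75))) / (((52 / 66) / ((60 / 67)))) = 16966125 / 14807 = 1145.82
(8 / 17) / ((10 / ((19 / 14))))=38 / 595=0.06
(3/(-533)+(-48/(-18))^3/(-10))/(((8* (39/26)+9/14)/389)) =-745301438/12736035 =-58.52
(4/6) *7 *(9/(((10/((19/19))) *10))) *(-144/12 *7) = -882/25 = -35.28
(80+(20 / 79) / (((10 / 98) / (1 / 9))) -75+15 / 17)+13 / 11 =975883 / 132957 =7.34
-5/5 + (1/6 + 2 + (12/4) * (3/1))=61/6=10.17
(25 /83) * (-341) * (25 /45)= -42625 /747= -57.06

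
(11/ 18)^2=121/ 324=0.37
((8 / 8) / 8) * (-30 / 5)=-3 / 4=-0.75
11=11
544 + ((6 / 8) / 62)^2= 33458185 / 61504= 544.00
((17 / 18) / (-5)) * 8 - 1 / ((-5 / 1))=-59 / 45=-1.31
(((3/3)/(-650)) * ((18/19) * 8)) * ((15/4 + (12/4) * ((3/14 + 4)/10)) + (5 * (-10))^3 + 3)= 314979804/216125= 1457.40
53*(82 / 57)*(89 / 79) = 85.90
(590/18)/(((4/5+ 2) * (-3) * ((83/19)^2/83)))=-532475/31374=-16.97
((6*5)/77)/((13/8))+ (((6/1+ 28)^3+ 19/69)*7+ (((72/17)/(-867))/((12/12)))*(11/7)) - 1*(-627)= 93574330689556/339335997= 275757.16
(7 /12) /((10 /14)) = 49 /60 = 0.82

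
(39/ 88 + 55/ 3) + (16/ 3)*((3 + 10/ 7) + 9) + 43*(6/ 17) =3316651/ 31416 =105.57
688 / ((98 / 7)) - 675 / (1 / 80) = -377656 / 7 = -53950.86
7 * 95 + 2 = 667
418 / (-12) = -209 / 6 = -34.83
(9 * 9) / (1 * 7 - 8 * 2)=-9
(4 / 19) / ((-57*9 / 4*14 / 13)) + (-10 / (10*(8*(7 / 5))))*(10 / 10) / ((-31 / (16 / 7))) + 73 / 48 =361470295 / 236891088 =1.53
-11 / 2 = -5.50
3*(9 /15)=9 /5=1.80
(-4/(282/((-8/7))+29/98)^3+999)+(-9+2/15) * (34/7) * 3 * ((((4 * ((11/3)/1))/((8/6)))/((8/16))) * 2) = -528153311748808081/112713583972625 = -4685.80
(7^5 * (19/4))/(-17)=-319333/68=-4696.07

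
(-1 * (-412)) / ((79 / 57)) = 23484 / 79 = 297.27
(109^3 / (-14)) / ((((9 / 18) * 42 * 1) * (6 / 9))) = -1295029 / 196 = -6607.29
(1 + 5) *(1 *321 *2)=3852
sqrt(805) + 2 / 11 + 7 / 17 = 111 / 187 + sqrt(805) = 28.97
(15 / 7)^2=225 / 49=4.59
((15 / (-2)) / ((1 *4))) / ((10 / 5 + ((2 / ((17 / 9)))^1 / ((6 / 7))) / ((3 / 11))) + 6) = -85 / 568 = -0.15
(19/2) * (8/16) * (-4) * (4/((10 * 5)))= -38/25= -1.52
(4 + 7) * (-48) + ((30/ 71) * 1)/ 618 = -3861259/ 7313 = -528.00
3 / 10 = 0.30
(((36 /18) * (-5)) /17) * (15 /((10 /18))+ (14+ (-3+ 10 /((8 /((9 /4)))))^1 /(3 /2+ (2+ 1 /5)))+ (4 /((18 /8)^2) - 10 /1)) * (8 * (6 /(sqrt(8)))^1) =-3804925 * sqrt(2) /16983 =-316.84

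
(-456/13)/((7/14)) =-912/13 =-70.15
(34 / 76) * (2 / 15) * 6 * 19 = 34 / 5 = 6.80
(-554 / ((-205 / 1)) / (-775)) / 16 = -277 / 1271000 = -0.00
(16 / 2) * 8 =64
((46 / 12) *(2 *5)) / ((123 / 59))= 6785 / 369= 18.39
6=6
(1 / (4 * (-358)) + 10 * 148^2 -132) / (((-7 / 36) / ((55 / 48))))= -51723582075 / 40096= -1289993.57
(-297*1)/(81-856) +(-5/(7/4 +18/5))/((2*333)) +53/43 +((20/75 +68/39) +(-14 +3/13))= -156594382577/15436239975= -10.14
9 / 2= 4.50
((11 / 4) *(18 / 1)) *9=891 / 2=445.50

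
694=694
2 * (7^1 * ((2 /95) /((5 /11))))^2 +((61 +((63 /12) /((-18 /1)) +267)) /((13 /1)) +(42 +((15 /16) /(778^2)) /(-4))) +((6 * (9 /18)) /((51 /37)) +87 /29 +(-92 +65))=20324227824302507 /445755348960000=45.60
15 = 15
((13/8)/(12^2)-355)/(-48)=408947/55296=7.40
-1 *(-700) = 700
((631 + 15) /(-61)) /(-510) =19 /915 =0.02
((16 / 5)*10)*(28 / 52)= 224 / 13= 17.23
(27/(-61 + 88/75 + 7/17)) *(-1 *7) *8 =137700/5411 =25.45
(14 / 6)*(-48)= -112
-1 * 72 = -72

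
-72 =-72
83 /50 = 1.66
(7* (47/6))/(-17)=-329/102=-3.23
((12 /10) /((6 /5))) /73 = 1 /73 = 0.01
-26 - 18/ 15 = -136/ 5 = -27.20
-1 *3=-3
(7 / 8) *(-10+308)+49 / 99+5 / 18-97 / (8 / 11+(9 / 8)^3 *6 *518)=71703163665 / 274198628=261.50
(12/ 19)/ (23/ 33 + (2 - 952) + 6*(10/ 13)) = -5148/ 7700149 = -0.00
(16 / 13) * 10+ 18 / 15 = 878 / 65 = 13.51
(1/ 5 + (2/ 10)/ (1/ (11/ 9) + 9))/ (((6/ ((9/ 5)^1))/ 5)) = 119/ 360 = 0.33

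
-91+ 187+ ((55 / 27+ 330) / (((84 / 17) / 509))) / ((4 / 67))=5198338627 / 9072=573009.11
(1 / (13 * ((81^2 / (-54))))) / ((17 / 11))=-22 / 53703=-0.00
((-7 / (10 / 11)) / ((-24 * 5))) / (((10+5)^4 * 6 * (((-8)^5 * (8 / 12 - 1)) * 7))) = 11 / 3981312000000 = 0.00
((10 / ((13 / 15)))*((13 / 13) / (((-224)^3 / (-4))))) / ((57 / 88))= 275 / 43377152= 0.00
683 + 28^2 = 1467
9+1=10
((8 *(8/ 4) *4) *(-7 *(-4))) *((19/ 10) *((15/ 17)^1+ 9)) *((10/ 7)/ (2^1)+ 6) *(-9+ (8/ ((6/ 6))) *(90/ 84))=-8229888/ 85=-96822.21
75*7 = 525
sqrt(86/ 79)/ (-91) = -sqrt(6794)/ 7189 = -0.01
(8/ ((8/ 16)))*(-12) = -192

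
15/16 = 0.94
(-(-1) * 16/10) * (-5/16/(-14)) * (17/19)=17/532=0.03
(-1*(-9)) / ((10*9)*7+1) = 9 / 631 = 0.01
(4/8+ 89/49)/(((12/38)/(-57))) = -418.10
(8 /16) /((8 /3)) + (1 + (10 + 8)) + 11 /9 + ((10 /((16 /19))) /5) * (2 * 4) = 5675 /144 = 39.41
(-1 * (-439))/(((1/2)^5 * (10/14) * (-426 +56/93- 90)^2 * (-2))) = -26578377/717961445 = -0.04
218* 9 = 1962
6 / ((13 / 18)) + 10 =18.31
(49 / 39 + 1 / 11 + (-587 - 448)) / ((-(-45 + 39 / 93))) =-13746547 / 592878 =-23.19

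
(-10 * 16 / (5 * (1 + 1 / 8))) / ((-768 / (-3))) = -1 / 9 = -0.11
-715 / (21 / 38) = -1293.81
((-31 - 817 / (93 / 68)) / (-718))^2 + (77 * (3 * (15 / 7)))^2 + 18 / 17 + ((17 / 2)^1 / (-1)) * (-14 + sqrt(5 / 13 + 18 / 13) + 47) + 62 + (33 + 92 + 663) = 18615965715785219 / 75799040292 - 17 * sqrt(299) / 26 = 245585.02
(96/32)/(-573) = -1/191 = -0.01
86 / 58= 43 / 29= 1.48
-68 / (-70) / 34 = 1 / 35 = 0.03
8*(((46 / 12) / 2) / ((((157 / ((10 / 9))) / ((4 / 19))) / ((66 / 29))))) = 0.05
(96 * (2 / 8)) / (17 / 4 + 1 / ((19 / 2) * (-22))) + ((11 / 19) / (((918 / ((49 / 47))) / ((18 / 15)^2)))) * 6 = 5.66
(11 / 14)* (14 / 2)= 5.50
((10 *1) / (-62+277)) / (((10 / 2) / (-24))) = -48 / 215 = -0.22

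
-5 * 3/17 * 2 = -30/17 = -1.76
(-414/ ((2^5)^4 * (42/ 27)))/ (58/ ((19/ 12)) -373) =35397/ 46910144512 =0.00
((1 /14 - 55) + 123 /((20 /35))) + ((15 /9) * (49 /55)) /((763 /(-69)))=5377803 /33572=160.19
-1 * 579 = -579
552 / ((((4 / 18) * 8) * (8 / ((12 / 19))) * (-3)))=-621 / 76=-8.17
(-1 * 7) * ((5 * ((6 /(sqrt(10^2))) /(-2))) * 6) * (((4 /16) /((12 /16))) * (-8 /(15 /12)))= -672 /5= -134.40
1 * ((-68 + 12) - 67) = -123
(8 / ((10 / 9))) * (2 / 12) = 6 / 5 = 1.20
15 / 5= 3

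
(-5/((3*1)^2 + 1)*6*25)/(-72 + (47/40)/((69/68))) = 51750/48881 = 1.06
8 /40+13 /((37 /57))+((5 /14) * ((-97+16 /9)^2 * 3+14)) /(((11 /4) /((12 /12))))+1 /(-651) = 42383478293 /11923065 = 3554.75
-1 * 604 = -604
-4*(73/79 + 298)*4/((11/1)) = -377840/869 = -434.80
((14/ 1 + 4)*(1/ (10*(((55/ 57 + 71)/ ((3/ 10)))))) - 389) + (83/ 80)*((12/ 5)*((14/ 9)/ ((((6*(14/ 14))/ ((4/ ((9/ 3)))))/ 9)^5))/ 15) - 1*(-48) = -3070925861/ 9229500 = -332.73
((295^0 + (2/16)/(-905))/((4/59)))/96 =142367/926720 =0.15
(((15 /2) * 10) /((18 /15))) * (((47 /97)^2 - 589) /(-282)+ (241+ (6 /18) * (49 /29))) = 585880256375 /38473401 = 15228.19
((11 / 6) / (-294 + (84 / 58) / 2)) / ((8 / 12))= -319 / 34020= -0.01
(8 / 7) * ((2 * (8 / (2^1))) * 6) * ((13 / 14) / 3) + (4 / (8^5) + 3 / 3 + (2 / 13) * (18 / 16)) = 94726781 / 5218304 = 18.15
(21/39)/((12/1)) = 7/156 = 0.04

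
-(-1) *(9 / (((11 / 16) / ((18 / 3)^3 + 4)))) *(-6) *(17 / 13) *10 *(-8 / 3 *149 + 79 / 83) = 96646060800 / 1079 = 89570028.54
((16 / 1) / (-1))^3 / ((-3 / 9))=12288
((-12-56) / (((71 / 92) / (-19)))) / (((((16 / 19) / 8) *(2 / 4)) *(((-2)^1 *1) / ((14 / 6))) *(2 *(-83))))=223.55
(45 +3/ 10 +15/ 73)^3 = 36657231642459/ 389017000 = 94230.41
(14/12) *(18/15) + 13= 14.40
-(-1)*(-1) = -1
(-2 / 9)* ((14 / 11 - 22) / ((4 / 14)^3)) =6517 / 33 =197.48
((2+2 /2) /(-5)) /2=-3 /10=-0.30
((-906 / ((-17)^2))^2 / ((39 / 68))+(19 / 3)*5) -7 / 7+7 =10500541 / 191607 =54.80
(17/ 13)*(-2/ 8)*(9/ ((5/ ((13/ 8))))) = -153/ 160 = -0.96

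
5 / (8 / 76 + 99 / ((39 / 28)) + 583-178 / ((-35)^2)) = 1512875 / 197895209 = 0.01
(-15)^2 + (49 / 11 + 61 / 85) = 215211 / 935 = 230.17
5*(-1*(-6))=30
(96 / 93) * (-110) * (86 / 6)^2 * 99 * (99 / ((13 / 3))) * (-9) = 191368837440 / 403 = 474860638.81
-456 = -456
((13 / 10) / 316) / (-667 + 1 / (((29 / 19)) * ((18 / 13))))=-3393 / 549724660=-0.00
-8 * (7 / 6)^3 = -343 / 27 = -12.70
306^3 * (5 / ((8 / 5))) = 89539425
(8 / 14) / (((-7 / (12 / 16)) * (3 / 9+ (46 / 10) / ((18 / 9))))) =-90 / 3871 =-0.02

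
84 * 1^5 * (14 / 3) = 392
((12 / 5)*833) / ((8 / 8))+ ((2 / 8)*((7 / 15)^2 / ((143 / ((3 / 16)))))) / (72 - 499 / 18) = 182280658707 / 91176800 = 1999.20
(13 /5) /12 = 13 /60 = 0.22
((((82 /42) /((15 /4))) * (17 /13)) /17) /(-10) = -0.00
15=15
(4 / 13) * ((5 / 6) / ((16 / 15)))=25 / 104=0.24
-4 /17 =-0.24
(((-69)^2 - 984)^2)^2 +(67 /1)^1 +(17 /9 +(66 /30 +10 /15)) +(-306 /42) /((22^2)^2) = 15017208700747923198313 /73790640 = 203511023901512.76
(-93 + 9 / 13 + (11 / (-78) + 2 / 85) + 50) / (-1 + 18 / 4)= -281279 / 23205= -12.12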